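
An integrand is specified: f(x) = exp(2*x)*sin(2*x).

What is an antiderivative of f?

An antiderivative is F(x) = -(-sin(2*x) + cos(2*x))*exp(2*x)/4.

An antiderivative F(x) passes only if d/dx[F] lands on f(x) exactly.
Check: d/dx[-(-sin(2*x) + cos(2*x))*exp(2*x)/4] = exp(2*x)*sin(2*x) = f(x).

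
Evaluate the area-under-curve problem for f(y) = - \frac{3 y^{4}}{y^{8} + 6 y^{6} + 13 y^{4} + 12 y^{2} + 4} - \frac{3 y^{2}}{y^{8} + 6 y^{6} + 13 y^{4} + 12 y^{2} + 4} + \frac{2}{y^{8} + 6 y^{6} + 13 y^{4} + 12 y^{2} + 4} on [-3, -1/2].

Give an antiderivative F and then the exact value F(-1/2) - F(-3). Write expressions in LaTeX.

Recognize the product-rule pattern: f = u'v + uv' with u = y, v = \frac{1}{y^{4} + 3 y^{2} + 2}, so integration by parts undoes it.
F(y) = \frac{y}{y^{4} + 3 y^{2} + 2} is an antiderivative of f.
Check: d/dy[\frac{y}{y^{4} + 3 y^{2} + 2}] = \frac{- 3 y^{4} - 3 y^{2} + 2}{y^{8} + 6 y^{6} + 13 y^{4} + 12 y^{2} + 4}, which equals f(y).
F(-1/2) = - \frac{8}{45}; F(-3) = - \frac{3}{110}.
Integral = F(-1/2) - F(-3) = - \frac{149}{990}.

Antiderivative: F(y) = \frac{y}{y^{4} + 3 y^{2} + 2}; value = - \frac{149}{990}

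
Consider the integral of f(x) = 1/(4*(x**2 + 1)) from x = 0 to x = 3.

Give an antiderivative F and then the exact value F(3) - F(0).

Antiderivative: F(x) = atan(x)/4; value = atan(3)/4

A candidate is checked by its d/dx: the result must match f(x).
F(x) = atan(x)/4 is an antiderivative of f.
Check: d/dx[atan(x)/4] = 1/(4*x**2 + 4), which equals f(x).
F(3) = atan(3)/4; F(0) = 0.
Integral = F(3) - F(0) = atan(3)/4.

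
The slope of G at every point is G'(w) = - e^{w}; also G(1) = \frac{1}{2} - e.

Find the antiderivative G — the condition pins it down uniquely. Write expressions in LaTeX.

Differentiate the proposed G(w) back; it has to land on the given G'(w).
A general antiderivative is - e^{w} + C.
The condition gives C = \frac{1}{2} - e - (- e) = \frac{1}{2}.
So G(w) = \frac{1}{2} - e^{w}.
Check: d/dw[\frac{1}{2} - e^{w}] = - e^{w} = G'(w).

G(w) = \frac{1}{2} - e^{w}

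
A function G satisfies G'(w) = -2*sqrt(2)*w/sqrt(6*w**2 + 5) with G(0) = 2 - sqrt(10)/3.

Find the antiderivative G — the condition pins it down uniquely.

G(w) = (-sqrt(2)*sqrt(6*w**2 + 5) + 6)/3

G'(w) matches the chain-rule pattern g'(h)*h' with inner function h(w) = 3*w**2 + 5/2; substituting u = h(w) collapses the integral.
A general antiderivative is -2*sqrt(3*w**2 + 5/2)/3 + C.
The condition gives C = 2 - sqrt(10)/3 - (-sqrt(10)/3) = 2.
So G(w) = (-sqrt(2)*sqrt(6*w**2 + 5) + 6)/3.
Check: d/dw[(-sqrt(2)*sqrt(6*w**2 + 5) + 6)/3] = -2*sqrt(2)*w/sqrt(6*w**2 + 5) = G'(w).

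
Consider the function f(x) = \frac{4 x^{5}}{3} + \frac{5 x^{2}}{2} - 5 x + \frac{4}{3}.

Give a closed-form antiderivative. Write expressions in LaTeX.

An antiderivative is F(x) = \frac{2 x^{6}}{9} + \frac{5 x^{3}}{6} - \frac{5 x^{2}}{2} + \frac{4 x}{3}.

Integrate term by term and add the pieces.
Check: d/dx[\frac{2 x^{6}}{9} + \frac{5 x^{3}}{6} - \frac{5 x^{2}}{2} + \frac{4 x}{3}] = \frac{4 x^{5}}{3} + \frac{5 x^{2}}{2} - 5 x + \frac{4}{3} = f(x).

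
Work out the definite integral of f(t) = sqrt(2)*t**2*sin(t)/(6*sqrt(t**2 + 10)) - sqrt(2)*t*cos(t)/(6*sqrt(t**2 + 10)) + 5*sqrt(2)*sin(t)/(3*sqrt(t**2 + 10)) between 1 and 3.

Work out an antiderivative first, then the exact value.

Antiderivative: F(t) = -sqrt(2)*sqrt(t**2 + 10)*cos(t)/6; value = sqrt(22)*cos(1)/6 - sqrt(38)*cos(3)/6

f has the shape u'v + uv' for u = -sqrt(t**2/2 + 5)/3 and v = cos(t) — it is the derivative of the product u*v.
F(t) = -sqrt(2)*sqrt(t**2 + 10)*cos(t)/6 is an antiderivative of f.
Check: d/dt[-sqrt(2)*sqrt(t**2 + 10)*cos(t)/6] = (sqrt(2)*t**2*sin(t) - sqrt(2)*t*cos(t) + 10*sqrt(2)*sin(t))/(6*sqrt(t**2 + 10)), which equals f(t).
F(3) = -sqrt(38)*cos(3)/6; F(1) = -sqrt(22)*cos(1)/6.
Integral = F(3) - F(1) = sqrt(22)*cos(1)/6 - sqrt(38)*cos(3)/6.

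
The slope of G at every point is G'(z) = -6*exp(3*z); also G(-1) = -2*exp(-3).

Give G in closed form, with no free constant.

The proposed G(z) is checked by its d/dz: the result must match the given G'(z).
A general antiderivative is -2*exp(3*z) + C.
The condition gives C = -2*exp(-3) - (-2*exp(-3)) = 0.
So G(z) = -2*exp(3*z).
Check: d/dz[-2*exp(3*z)] = -6*exp(3*z) = G'(z).

G(z) = -2*exp(3*z)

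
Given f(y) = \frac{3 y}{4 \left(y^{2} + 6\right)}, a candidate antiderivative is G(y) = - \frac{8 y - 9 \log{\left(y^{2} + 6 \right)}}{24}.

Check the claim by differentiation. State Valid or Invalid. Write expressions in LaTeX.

Invalid: d/dy[G] - f = - \frac{1}{3}, which is not 0.

d/dy[G] = \frac{- 4 y^{2} + 9 y - 24}{12 y^{2} + 72}
d/dy[G] - f(y) = - \frac{1}{3} != 0.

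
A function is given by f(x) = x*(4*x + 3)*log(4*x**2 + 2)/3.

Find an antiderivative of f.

Recover f(x) by differentiating a candidate F(x); any mismatch rules it out.
Check: d/dx[-8*x**3/27 - x**2/2 + 4*x/9 + (4*x**3/9 + x**2/2)*log(4*x**2 + 2) + log(x**2 + 1/2)/4 - 2*sqrt(2)*atan(sqrt(2)*x)/9] = 4*x**2*log(2*x**2 + 1)/3 + 4*x**2*log(2)/3 + x*log(2*x**2 + 1) + x*log(2), which equals f(x).

An antiderivative is F(x) = -8*x**3/27 - x**2/2 + 4*x/9 + (4*x**3/9 + x**2/2)*log(4*x**2 + 2) + log(x**2 + 1/2)/4 - 2*sqrt(2)*atan(sqrt(2)*x)/9.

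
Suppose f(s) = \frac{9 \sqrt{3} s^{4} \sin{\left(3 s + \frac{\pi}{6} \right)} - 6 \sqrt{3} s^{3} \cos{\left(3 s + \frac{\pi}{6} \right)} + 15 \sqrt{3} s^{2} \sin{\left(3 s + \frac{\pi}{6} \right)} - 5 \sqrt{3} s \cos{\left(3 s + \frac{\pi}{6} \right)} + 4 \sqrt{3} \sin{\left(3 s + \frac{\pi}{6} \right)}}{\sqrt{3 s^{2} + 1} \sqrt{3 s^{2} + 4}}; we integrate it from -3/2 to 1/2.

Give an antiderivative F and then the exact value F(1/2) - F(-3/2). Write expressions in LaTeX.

Antiderivative: F(s) = - \frac{\sqrt{3} \sqrt{3 s^{2} + 1} \sqrt{3 s^{2} + 4} \cos{\left(3 s + \frac{\pi}{6} \right)}}{3}; value = \frac{\sqrt{3999} \sin{\left(\frac{\pi}{3} + \frac{9}{2} \right)}}{12} - \frac{\sqrt{399} \cos{\left(\frac{\pi}{6} + \frac{3}{2} \right)}}{12}

Whatever form F(s) takes, F'(s) = f(s) is non-negotiable.
F(s) = - \frac{\sqrt{3} \sqrt{3 s^{2} + 1} \sqrt{3 s^{2} + 4} \cos{\left(3 s + \frac{\pi}{6} \right)}}{3} is an antiderivative of f.
Check: d/ds[- \frac{\sqrt{3} \sqrt{3 s^{2} + 1} \sqrt{3 s^{2} + 4} \cos{\left(3 s + \frac{\pi}{6} \right)}}{3}] = \frac{9 \sqrt{3} s^{4} \sin{\left(3 s + \frac{\pi}{6} \right)} - 6 \sqrt{3} s^{3} \cos{\left(3 s + \frac{\pi}{6} \right)} + 15 \sqrt{3} s^{2} \sin{\left(3 s + \frac{\pi}{6} \right)} - 5 \sqrt{3} s \cos{\left(3 s + \frac{\pi}{6} \right)} + 4 \sqrt{3} \sin{\left(3 s + \frac{\pi}{6} \right)}}{\sqrt{3 s^{2} + 1} \sqrt{3 s^{2} + 4}} = f(s).
F(1/2) = - \frac{\sqrt{399} \cos{\left(\frac{\pi}{6} + \frac{3}{2} \right)}}{12}; F(-3/2) = - \frac{\sqrt{3999} \sin{\left(\frac{\pi}{3} + \frac{9}{2} \right)}}{12}.
Integral = F(1/2) - F(-3/2) = \frac{\sqrt{3999} \sin{\left(\frac{\pi}{3} + \frac{9}{2} \right)}}{12} - \frac{\sqrt{399} \cos{\left(\frac{\pi}{6} + \frac{3}{2} \right)}}{12}.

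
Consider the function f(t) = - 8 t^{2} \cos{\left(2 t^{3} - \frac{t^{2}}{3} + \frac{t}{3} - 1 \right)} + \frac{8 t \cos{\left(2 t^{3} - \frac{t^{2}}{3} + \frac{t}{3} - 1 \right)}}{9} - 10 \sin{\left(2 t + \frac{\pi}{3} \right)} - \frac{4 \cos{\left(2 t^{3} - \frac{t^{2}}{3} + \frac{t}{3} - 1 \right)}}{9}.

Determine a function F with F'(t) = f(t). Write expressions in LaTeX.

The integrand splits into summands that can be handled one at a time.
Check: d/dt[- \frac{4 \sin{\left(2 t^{3} - \frac{t^{2}}{3} + \frac{t}{3} - 1 \right)}}{3} + 5 \cos{\left(2 t + \frac{\pi}{3} \right)}] = - 8 t^{2} \cos{\left(2 t^{3} - \frac{t^{2}}{3} + \frac{t}{3} - 1 \right)} + \frac{8 t \cos{\left(2 t^{3} - \frac{t^{2}}{3} + \frac{t}{3} - 1 \right)}}{9} - 10 \sin{\left(2 t + \frac{\pi}{3} \right)} - \frac{4 \cos{\left(2 t^{3} - \frac{t^{2}}{3} + \frac{t}{3} - 1 \right)}}{9} = f(t).

An antiderivative is F(t) = - \frac{4 \sin{\left(2 t^{3} - \frac{t^{2}}{3} + \frac{t}{3} - 1 \right)}}{3} + 5 \cos{\left(2 t + \frac{\pi}{3} \right)}.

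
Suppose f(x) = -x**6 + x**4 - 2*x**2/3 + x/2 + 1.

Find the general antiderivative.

F(x) = -x**7/7 + x**5/5 - 2*x**3/9 + x**2/4 + x + C

Integrate term by term and add the pieces.
Check: d/dx[-x**7/7 + x**5/5 - 2*x**3/9 + x**2/4 + x] = -x**6 + x**4 - 2*x**2/3 + x/2 + 1 = f(x).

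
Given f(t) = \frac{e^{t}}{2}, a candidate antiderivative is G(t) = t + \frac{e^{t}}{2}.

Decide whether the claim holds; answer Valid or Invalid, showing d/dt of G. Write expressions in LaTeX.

Invalid: d/dt[G] - f = 1, which is not 0.

d/dt[G] = \frac{e^{t}}{2} + 1
d/dt[G] - f(t) = 1 != 0.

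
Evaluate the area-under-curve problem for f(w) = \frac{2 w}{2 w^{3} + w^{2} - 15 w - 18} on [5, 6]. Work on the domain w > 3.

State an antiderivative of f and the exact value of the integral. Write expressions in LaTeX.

Antiderivative: F(w) = \frac{2 \log{\left(w - 3 \right)}}{15} + \frac{2 \log{\left(w + \frac{3}{2} \right)}}{3} - \frac{4 \log{\left(w + 2 \right)}}{5}; value = - \frac{4 \log{\left(8 \right)}}{5} - \frac{2 \log{\left(\frac{13}{2} \right)}}{3} - \frac{2 \log{\left(2 \right)}}{15} + \frac{2 \log{\left(3 \right)}}{15} + \frac{2 \log{\left(\frac{15}{2} \right)}}{3} + \frac{4 \log{\left(7 \right)}}{5}

Factor the denominator (\left(w - 3\right) \left(w + 2\right) \left(2 w + 3\right)) and decompose: f = \frac{4}{3 \left(2 w + 3\right)} - \frac{4}{5 \left(w + 2\right)} + \frac{2}{15 \left(w - 3\right)}; each piece integrates to a log, atan, or power term.
F(w) = \frac{2 \log{\left(w - 3 \right)}}{15} + \frac{2 \log{\left(w + \frac{3}{2} \right)}}{3} - \frac{4 \log{\left(w + 2 \right)}}{5} is an antiderivative of f.
Check: d/dw[\frac{2 \log{\left(w - 3 \right)}}{15} + \frac{2 \log{\left(w + \frac{3}{2} \right)}}{3} - \frac{4 \log{\left(w + 2 \right)}}{5}] = \frac{2 w}{2 w^{3} + w^{2} - 15 w - 18} = f(w).
F(6) = - \frac{4 \log{\left(8 \right)}}{5} + \frac{2 \log{\left(3 \right)}}{15} + \frac{2 \log{\left(\frac{15}{2} \right)}}{3}; F(5) = - \frac{4 \log{\left(7 \right)}}{5} + \frac{2 \log{\left(2 \right)}}{15} + \frac{2 \log{\left(\frac{13}{2} \right)}}{3}.
Integral = F(6) - F(5) = - \frac{4 \log{\left(8 \right)}}{5} - \frac{2 \log{\left(\frac{13}{2} \right)}}{3} - \frac{2 \log{\left(2 \right)}}{15} + \frac{2 \log{\left(3 \right)}}{15} + \frac{2 \log{\left(\frac{15}{2} \right)}}{3} + \frac{4 \log{\left(7 \right)}}{5}.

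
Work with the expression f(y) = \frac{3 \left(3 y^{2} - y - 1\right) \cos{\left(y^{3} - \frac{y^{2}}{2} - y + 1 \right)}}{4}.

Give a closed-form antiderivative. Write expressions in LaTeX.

The substitution u = y^{3} - \frac{y^{2}}{2} - y + 1 works: f is exactly (dF/du)*(du/dy) for that inner function.
Check: d/dy[\frac{3 \sin{\left(y^{3} - \frac{y^{2}}{2} - y + 1 \right)}}{4}] = \frac{9 y^{2} \cos{\left(y^{3} - \frac{y^{2}}{2} - y + 1 \right)}}{4} - \frac{3 y \cos{\left(y^{3} - \frac{y^{2}}{2} - y + 1 \right)}}{4} - \frac{3 \cos{\left(y^{3} - \frac{y^{2}}{2} - y + 1 \right)}}{4}, which equals f(y).

An antiderivative is F(y) = \frac{3 \sin{\left(y^{3} - \frac{y^{2}}{2} - y + 1 \right)}}{4}.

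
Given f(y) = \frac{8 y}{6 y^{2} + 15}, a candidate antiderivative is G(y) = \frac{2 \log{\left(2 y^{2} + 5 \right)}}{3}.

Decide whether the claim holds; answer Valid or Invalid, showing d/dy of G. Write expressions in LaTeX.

Valid: G'(y) = f(y).

d/dy[G] = \frac{8 y}{6 y^{2} + 15}
This equals f(y) exactly, so the claim holds.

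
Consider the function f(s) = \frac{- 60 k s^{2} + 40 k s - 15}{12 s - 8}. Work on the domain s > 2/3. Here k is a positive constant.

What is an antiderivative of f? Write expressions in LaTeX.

An antiderivative is F(s) = - \frac{5 k s^{2}}{2} - \frac{5 \log{\left(\frac{3 s}{2} - 1 \right)}}{4}.

Since d/ds undoes antidifferentiation here, F'(s) = f(s) is required of F(s).
Check: d/ds[- \frac{5 k s^{2}}{2} - \frac{5 \log{\left(\frac{3 s}{2} - 1 \right)}}{4}] = \frac{- 60 k s^{2} + 40 k s - 15}{12 s - 8} = f(s).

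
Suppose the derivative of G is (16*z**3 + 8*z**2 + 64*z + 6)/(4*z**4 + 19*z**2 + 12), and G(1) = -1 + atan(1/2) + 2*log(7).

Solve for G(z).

The proposed G(z) is checked by its d/dz: the result must match the given G'(z).
A general antiderivative is 2*log(4*z**2 + 3) + atan(z/2) + C.
The condition gives C = -1 + atan(1/2) + 2*log(7) - (atan(1/2) + 2*log(7)) = -1.
So G(z) = 2*log(4*z**2 + 3) + atan(z/2) - 1.
Check: d/dz[2*log(4*z**2 + 3) + atan(z/2) - 1] = (16*z**3 + 8*z**2 + 64*z + 6)/(4*z**4 + 19*z**2 + 12) = G'(z).

G(z) = 2*log(4*z**2 + 3) + atan(z/2) - 1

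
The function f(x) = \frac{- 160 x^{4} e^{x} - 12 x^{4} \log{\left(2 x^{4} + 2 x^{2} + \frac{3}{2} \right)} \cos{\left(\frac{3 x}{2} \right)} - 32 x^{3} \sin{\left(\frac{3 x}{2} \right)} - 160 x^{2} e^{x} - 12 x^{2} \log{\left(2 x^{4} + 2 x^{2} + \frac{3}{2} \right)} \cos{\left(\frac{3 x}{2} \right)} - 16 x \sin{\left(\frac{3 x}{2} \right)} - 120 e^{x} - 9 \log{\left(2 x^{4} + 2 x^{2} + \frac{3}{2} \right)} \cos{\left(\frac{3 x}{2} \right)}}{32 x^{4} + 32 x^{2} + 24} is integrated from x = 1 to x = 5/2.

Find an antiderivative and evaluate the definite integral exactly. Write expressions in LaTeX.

Differentiate the proposed F(x) back; it has to land on f(x) exactly.
F(x) = \frac{- 20 e^{x} - \log{\left(2 x^{4} + 2 x^{2} + \frac{3}{2} \right)} \sin{\left(\frac{3 x}{2} \right)}}{4} is an antiderivative of f.
Check: d/dx[\frac{- 20 e^{x} - \log{\left(2 x^{4} + 2 x^{2} + \frac{3}{2} \right)} \sin{\left(\frac{3 x}{2} \right)}}{4}] = \frac{- 160 x^{4} e^{x} - 12 x^{4} \log{\left(2 x^{4} + 2 x^{2} + \frac{3}{2} \right)} \cos{\left(\frac{3 x}{2} \right)} - 32 x^{3} \sin{\left(\frac{3 x}{2} \right)} - 160 x^{2} e^{x} - 12 x^{2} \log{\left(2 x^{4} + 2 x^{2} + \frac{3}{2} \right)} \cos{\left(\frac{3 x}{2} \right)} - 16 x \sin{\left(\frac{3 x}{2} \right)} - 120 e^{x} - 9 \log{\left(2 x^{4} + 2 x^{2} + \frac{3}{2} \right)} \cos{\left(\frac{3 x}{2} \right)}}{32 x^{4} + 32 x^{2} + 24} = f(x).
F(5/2) = - 5 e^{\frac{5}{2}} - \frac{\log{\left(\frac{737}{8} \right)} \sin{\left(\frac{15}{4} \right)}}{4}; F(1) = - 5 e - \frac{\log{\left(\frac{11}{2} \right)} \sin{\left(\frac{3}{2} \right)}}{4}.
Integral = F(5/2) - F(1) = - 5 e^{\frac{5}{2}} + \frac{\log{\left(\frac{11}{2} \right)} \sin{\left(\frac{3}{2} \right)}}{4} - \frac{\log{\left(\frac{737}{8} \right)} \sin{\left(\frac{15}{4} \right)}}{4} + 5 e.

Antiderivative: F(x) = \frac{- 20 e^{x} - \log{\left(2 x^{4} + 2 x^{2} + \frac{3}{2} \right)} \sin{\left(\frac{3 x}{2} \right)}}{4}; value = - 5 e^{\frac{5}{2}} + \frac{\log{\left(\frac{11}{2} \right)} \sin{\left(\frac{3}{2} \right)}}{4} - \frac{\log{\left(\frac{737}{8} \right)} \sin{\left(\frac{15}{4} \right)}}{4} + 5 e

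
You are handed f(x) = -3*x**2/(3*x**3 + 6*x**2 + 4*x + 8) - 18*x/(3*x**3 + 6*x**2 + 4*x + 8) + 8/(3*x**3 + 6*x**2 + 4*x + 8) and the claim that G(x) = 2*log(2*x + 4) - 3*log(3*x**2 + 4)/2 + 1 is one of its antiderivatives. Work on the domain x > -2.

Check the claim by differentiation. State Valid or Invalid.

d/dx[G] = (-3*x**2 - 18*x + 8)/(3*x**3 + 6*x**2 + 4*x + 8)
This equals f(x) exactly, so the claim holds.

Valid - the claim checks out under differentiation.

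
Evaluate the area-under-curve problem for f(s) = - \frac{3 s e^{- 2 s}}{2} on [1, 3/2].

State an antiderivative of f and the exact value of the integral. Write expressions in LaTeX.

Recognize the product-rule pattern: f = u'v + uv' with u = \frac{3 s}{4} + \frac{3}{8}, v = e^{- 2 s}, so integration by parts undoes it.
F(s) = \frac{3 s e^{- 2 s}}{4} + \frac{3 e^{- 2 s}}{8} is an antiderivative of f.
Check: d/ds[\frac{3 s e^{- 2 s}}{4} + \frac{3 e^{- 2 s}}{8}] = - \frac{3 s e^{- 2 s}}{2} = f(s).
F(3/2) = \frac{3}{2 e^{3}}; F(1) = \frac{9}{8 e^{2}}.
Integral = F(3/2) - F(1) = - \frac{9}{8 e^{2}} + \frac{3}{2 e^{3}}.

Antiderivative: F(s) = \frac{3 s e^{- 2 s}}{4} + \frac{3 e^{- 2 s}}{8}; value = - \frac{9}{8 e^{2}} + \frac{3}{2 e^{3}}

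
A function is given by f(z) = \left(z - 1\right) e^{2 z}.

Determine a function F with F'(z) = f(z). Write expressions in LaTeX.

f has the shape u'v + uv' for u = \frac{z}{2} - \frac{3}{4} and v = e^{2 z} — it is the derivative of the product u*v.
Check: d/dz[\frac{\left(2 z - 3\right) e^{2 z}}{4}] = z e^{2 z} - e^{2 z}, which equals f(z).

An antiderivative is F(z) = \frac{\left(2 z - 3\right) e^{2 z}}{4}.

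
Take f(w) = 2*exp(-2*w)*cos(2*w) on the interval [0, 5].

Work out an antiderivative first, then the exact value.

Differentiate the proposed F(w) back; it has to land on f(w) exactly.
F(w) = (sin(2*w) - cos(2*w))*exp(-2*w)/2 is an antiderivative of f.
Check: d/dw[(sin(2*w) - cos(2*w))*exp(-2*w)/2] = 2*exp(-2*w)*cos(2*w) = f(w).
F(5) = exp(-10)*sin(10)/2 - exp(-10)*cos(10)/2; F(0) = -1/2.
Integral = F(5) - F(0) = exp(-10)*sin(10)/2 - exp(-10)*cos(10)/2 + 1/2.

Antiderivative: F(w) = (sin(2*w) - cos(2*w))*exp(-2*w)/2; value = exp(-10)*sin(10)/2 - exp(-10)*cos(10)/2 + 1/2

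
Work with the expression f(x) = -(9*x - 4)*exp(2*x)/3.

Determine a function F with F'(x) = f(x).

f has the shape u'v + uv' for u = 17/12 - 3*x/2 and v = exp(2*x) — it is the derivative of the product u*v.
Check: d/dx[(17 - 18*x)*exp(2*x)/12] = -3*x*exp(2*x) + 4*exp(2*x)/3, which equals f(x).

An antiderivative is F(x) = (17 - 18*x)*exp(2*x)/12.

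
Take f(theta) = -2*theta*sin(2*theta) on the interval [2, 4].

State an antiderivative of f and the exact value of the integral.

Any candidate F(theta) must reproduce f(theta) exactly when differentiated.
F(theta) = theta*cos(2*theta) - sin(2*theta)/2 is an antiderivative of f.
Check: d/dtheta[theta*cos(2*theta) - sin(2*theta)/2] = -2*theta*sin(2*theta) = f(theta).
F(4) = 4*cos(8) - sin(8)/2; F(2) = 2*cos(4) - sin(4)/2.
Integral = F(4) - F(2) = 4*cos(8) - sin(8)/2 + sin(4)/2 - 2*cos(4).

Antiderivative: F(theta) = theta*cos(2*theta) - sin(2*theta)/2; value = 4*cos(8) - sin(8)/2 + sin(4)/2 - 2*cos(4)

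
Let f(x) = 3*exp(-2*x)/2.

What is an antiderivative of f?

An antiderivative F(x) passes only if d/dx[F] lands on f(x) exactly.
Check: d/dx[-3*exp(-2*x)/4] = 3*exp(-2*x)/2 = f(x).

An antiderivative is F(x) = -3*exp(-2*x)/4.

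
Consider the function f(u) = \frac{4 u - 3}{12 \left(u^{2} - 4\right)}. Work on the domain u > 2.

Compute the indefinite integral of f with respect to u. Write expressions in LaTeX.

F(u) = \frac{5 \log{\left(u - 2 \right)}}{48} + \frac{11 \log{\left(u + 2 \right)}}{48} + C

The denominator factors as 12 \left(u - 2\right) \left(u + 2\right); partial fractions split f into directly integrable pieces: \frac{11}{48 \left(u + 2\right)} + \frac{5}{48 \left(u - 2\right)}.
Check: d/du[\frac{5 \log{\left(u - 2 \right)}}{48} + \frac{11 \log{\left(u + 2 \right)}}{48}] = \frac{4 u - 3}{12 u^{2} - 48}, which equals f(u).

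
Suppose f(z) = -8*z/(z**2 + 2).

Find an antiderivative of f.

The substitution u = 3*z**2 + 6 works: f is exactly (dF/du)*(du/dz) for that inner function.
Check: d/dz[-4*log(3*z**2 + 6)] = -8*z/(z**2 + 2) = f(z).

An antiderivative is F(z) = -4*log(3*z**2 + 6).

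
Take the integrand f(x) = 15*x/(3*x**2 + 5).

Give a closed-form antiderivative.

f matches the chain-rule pattern g'(h)*h' with inner function h(x) = 3*x**2/2 + 5/2; substituting u = h(x) collapses the integral.
Check: d/dx[5*log(3*x**2/2 + 5/2)/2] = 15*x/(3*x**2 + 5) = f(x).

An antiderivative is F(x) = 5*log(3*x**2/2 + 5/2)/2.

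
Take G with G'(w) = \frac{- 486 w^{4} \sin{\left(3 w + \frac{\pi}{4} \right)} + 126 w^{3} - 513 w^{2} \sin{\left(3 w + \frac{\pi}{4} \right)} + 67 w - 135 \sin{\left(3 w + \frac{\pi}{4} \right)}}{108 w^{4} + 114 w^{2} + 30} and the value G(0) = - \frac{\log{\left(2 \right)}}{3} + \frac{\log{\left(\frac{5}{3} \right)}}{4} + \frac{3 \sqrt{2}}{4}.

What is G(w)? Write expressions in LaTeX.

G(w) = \frac{\log{\left(w^{2} + \frac{1}{2} \right)}}{3} + \frac{\log{\left(3 w^{2} + \frac{5}{3} \right)}}{4} + \frac{3 \cos{\left(3 w + \frac{\pi}{4} \right)}}{2}

For G(w) to be correct, d/dw[G] must agree with the stated G'(w) identically.
A general antiderivative is \frac{\log{\left(w^{2} + \frac{1}{2} \right)}}{3} + \frac{\log{\left(3 w^{2} + \frac{5}{3} \right)}}{4} + \frac{3 \cos{\left(3 w + \frac{\pi}{4} \right)}}{2} + C.
The condition gives C = - \frac{\log{\left(2 \right)}}{3} + \frac{\log{\left(\frac{5}{3} \right)}}{4} + \frac{3 \sqrt{2}}{4} - (- \frac{\log{\left(2 \right)}}{3} + \frac{\log{\left(\frac{5}{3} \right)}}{4} + \frac{3 \sqrt{2}}{4}) = 0.
So G(w) = \frac{\log{\left(w^{2} + \frac{1}{2} \right)}}{3} + \frac{\log{\left(3 w^{2} + \frac{5}{3} \right)}}{4} + \frac{3 \cos{\left(3 w + \frac{\pi}{4} \right)}}{2}.
Check: d/dw[\frac{\log{\left(w^{2} + \frac{1}{2} \right)}}{3} + \frac{\log{\left(3 w^{2} + \frac{5}{3} \right)}}{4} + \frac{3 \cos{\left(3 w + \frac{\pi}{4} \right)}}{2}] = \frac{- 486 w^{4} \sin{\left(3 w + \frac{\pi}{4} \right)} + 126 w^{3} - 513 w^{2} \sin{\left(3 w + \frac{\pi}{4} \right)} + 67 w - 135 \sin{\left(3 w + \frac{\pi}{4} \right)}}{108 w^{4} + 114 w^{2} + 30} = G'(w).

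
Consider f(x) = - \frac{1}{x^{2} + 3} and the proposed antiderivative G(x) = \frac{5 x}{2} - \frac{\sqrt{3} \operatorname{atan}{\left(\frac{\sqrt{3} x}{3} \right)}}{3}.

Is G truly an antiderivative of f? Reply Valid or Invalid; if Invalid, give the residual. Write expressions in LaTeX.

d/dx[G] = \frac{5 x^{2} + 13}{2 x^{2} + 6}
d/dx[G] - f(x) = \frac{5}{2} != 0.

Invalid: d/dx[G] - f = \frac{5}{2}, which is not 0.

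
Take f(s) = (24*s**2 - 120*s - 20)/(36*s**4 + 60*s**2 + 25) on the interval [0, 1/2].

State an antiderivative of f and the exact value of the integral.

Antiderivative: F(s) = (10 - 4*s)/(6*s**2 + 5); value = -10/13

f has the shape u'v + uv' for u = 1/(3*s**2 + 5/2) and v = 5 - 2*s — it is the derivative of the product u*v.
F(s) = (10 - 4*s)/(6*s**2 + 5) is an antiderivative of f.
Check: d/ds[(10 - 4*s)/(6*s**2 + 5)] = (24*s**2 - 120*s - 20)/(36*s**4 + 60*s**2 + 25) = f(s).
F(1/2) = 16/13; F(0) = 2.
Integral = F(1/2) - F(0) = -10/13.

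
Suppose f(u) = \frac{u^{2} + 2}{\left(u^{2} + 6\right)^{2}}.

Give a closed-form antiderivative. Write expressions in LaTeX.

An antiderivative is F(u) = \frac{- 3 u + \sqrt{6} \left(u^{2} + 6\right) \operatorname{atan}{\left(\frac{\sqrt{6} u}{6} \right)}}{9 \left(u^{2} + 6\right)}.

An antiderivative F(u) passes only if d/du[F] lands on f(u) exactly.
Check: d/du[\frac{- 3 u + \sqrt{6} \left(u^{2} + 6\right) \operatorname{atan}{\left(\frac{\sqrt{6} u}{6} \right)}}{9 \left(u^{2} + 6\right)}] = \frac{u^{2} + 2}{u^{4} + 12 u^{2} + 36}, which equals f(u).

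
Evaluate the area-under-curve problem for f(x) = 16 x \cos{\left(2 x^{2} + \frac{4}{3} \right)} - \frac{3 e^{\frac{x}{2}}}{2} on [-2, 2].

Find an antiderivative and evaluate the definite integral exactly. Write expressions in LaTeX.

Antiderivative: F(x) = - 3 e^{\frac{x}{2}} + 4 \sin{\left(2 x^{2} + \frac{4}{3} \right)}; value = - 3 e + \frac{3}{e}

The integrand splits into summands that can be handled one at a time.
F(x) = - 3 e^{\frac{x}{2}} + 4 \sin{\left(2 x^{2} + \frac{4}{3} \right)} is an antiderivative of f.
Check: d/dx[- 3 e^{\frac{x}{2}} + 4 \sin{\left(2 x^{2} + \frac{4}{3} \right)}] = 16 x \cos{\left(2 x^{2} + \frac{4}{3} \right)} - \frac{3 e^{\frac{x}{2}}}{2} = f(x).
F(2) = - 3 e + 4 \sin{\left(\frac{28}{3} \right)}; F(-2) = - \frac{3}{e} + 4 \sin{\left(\frac{28}{3} \right)}.
Integral = F(2) - F(-2) = - 3 e + \frac{3}{e}.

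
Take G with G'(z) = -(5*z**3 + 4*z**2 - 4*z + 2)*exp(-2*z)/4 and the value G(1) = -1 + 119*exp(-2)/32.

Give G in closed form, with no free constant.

Recognize the product-rule pattern: G'(z) = u'v + uv' with u = 5*z**3/8 + 23*z**2/16 + 15*z/16 + 23/32, v = exp(-2*z), so integration by parts undoes it.
A general antiderivative is (20*z**3 + 46*z**2 + 30*z + 23)*exp(-2*z)/32 + C.
The condition gives C = -1 + 119*exp(-2)/32 - (119*exp(-2)/32) = -1.
So G(z) = (20*z**3 + 46*z**2 + 30*z - 32*exp(2*z) + 23)*exp(-2*z)/32.
Check: d/dz[(20*z**3 + 46*z**2 + 30*z - 32*exp(2*z) + 23)*exp(-2*z)/32] = (-5*z**3 - 4*z**2 + 4*z - 2)*exp(-2*z)/4, which equals G'(z).

G(z) = (20*z**3 + 46*z**2 + 30*z - 32*exp(2*z) + 23)*exp(-2*z)/32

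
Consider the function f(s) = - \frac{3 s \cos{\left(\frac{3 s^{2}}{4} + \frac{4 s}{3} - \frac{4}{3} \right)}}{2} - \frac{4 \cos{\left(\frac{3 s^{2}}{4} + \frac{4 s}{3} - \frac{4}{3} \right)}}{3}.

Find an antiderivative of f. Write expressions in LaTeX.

An antiderivative is F(s) = - \sin{\left(\frac{3 s^{2}}{4} + \frac{4 s}{3} - \frac{4}{3} \right)}.

f matches the chain-rule pattern g'(h)*h' with inner function h(s) = \frac{3 s^{2}}{4} + \frac{4 s}{3} - \frac{4}{3}; substituting u = h(s) collapses the integral.
Check: d/ds[- \sin{\left(\frac{3 s^{2}}{4} + \frac{4 s}{3} - \frac{4}{3} \right)}] = - \frac{3 s \cos{\left(\frac{3 s^{2}}{4} + \frac{4 s}{3} - \frac{4}{3} \right)}}{2} - \frac{4 \cos{\left(\frac{3 s^{2}}{4} + \frac{4 s}{3} - \frac{4}{3} \right)}}{3} = f(s).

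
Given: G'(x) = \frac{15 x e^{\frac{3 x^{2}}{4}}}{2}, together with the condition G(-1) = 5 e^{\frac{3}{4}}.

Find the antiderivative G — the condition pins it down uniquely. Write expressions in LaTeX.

G(x) = 5 e^{\frac{3 x^{2}}{4}}

G'(x) matches the chain-rule pattern g'(h)*h' with inner function h(x) = \frac{3 x^{2}}{4}; substituting u = h(x) collapses the integral.
A general antiderivative is 5 e^{\frac{3 x^{2}}{4}} + C.
The condition gives C = 5 e^{\frac{3}{4}} - (5 e^{\frac{3}{4}}) = 0.
So G(x) = 5 e^{\frac{3 x^{2}}{4}}.
Check: d/dx[5 e^{\frac{3 x^{2}}{4}}] = \frac{15 x e^{\frac{3 x^{2}}{4}}}{2} = G'(x).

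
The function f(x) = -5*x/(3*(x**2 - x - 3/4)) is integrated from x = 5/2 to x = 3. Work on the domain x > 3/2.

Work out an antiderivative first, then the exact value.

The denominator factors as 3*(2*x - 3)*(2*x + 1); partial fractions split f into directly integrable pieces: -5/(6*(2*x + 1)) - 5/(2*(2*x - 3)).
F(x) = -5*(3*log(x - 3/2) + log(x + 1/2))/12 is an antiderivative of f.
Check: d/dx[-5*(3*log(x - 3/2) + log(x + 1/2))/12] = -20*x/(12*x**2 - 12*x - 9), which equals f(x).
F(3) = -5*log(7/2)/12 - 5*log(3/2)/4; F(5/2) = -5*log(3)/12.
Integral = F(3) - F(5/2) = -5*log(7/2)/12 - 5*log(3/2)/4 + 5*log(3)/12.

Antiderivative: F(x) = -5*(3*log(x - 3/2) + log(x + 1/2))/12; value = -5*log(7/2)/12 - 5*log(3/2)/4 + 5*log(3)/12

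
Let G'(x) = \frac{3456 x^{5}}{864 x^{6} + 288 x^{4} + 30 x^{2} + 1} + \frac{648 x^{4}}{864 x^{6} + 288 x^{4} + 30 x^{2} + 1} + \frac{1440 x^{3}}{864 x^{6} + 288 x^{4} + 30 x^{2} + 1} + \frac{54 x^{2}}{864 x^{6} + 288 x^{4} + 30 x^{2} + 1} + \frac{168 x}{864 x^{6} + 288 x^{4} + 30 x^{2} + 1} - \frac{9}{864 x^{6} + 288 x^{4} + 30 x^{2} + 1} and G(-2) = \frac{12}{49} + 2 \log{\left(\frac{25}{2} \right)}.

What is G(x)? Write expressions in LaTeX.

G(x) = \frac{- 3 x - 2}{4 x^{2} + \frac{1}{3}} + 2 \log{\left(3 x^{2} + \frac{1}{2} \right)}

The integrand splits into summands that can be handled one at a time.
A general antiderivative is \frac{- 3 x - 2}{4 x^{2} + \frac{1}{3}} + 2 \log{\left(3 x^{2} + \frac{1}{2} \right)} + C.
The condition gives C = \frac{12}{49} + 2 \log{\left(\frac{25}{2} \right)} - (\frac{12}{49} + 2 \log{\left(\frac{25}{2} \right)}) = 0.
So G(x) = \frac{- 3 x - 2}{4 x^{2} + \frac{1}{3}} + 2 \log{\left(3 x^{2} + \frac{1}{2} \right)}.
Check: d/dx[\frac{- 3 x - 2}{4 x^{2} + \frac{1}{3}} + 2 \log{\left(3 x^{2} + \frac{1}{2} \right)}] = \frac{3456 x^{5} + 648 x^{4} + 1440 x^{3} + 54 x^{2} + 168 x - 9}{864 x^{6} + 288 x^{4} + 30 x^{2} + 1}, which equals G'(x).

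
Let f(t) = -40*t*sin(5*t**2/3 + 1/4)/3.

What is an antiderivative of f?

An antiderivative is F(t) = 4*cos(5*t**2/3 + 1/4).

f matches the chain-rule pattern g'(h)*h' with inner function h(t) = 5*t**2/3 + 1/4; substituting u = h(t) collapses the integral.
Check: d/dt[4*cos(5*t**2/3 + 1/4)] = -40*t*sin(5*t**2/3 + 1/4)/3 = f(t).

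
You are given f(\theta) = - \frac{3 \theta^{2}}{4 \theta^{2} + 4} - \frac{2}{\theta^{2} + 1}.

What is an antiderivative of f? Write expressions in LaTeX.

An antiderivative is F(\theta) = - \frac{3 \theta}{4} - \frac{5 \operatorname{atan}{\left(\theta \right)}}{4}.

The integrand splits into summands that can be handled one at a time.
Check: d/d\theta[- \frac{3 \theta}{4} - \frac{5 \operatorname{atan}{\left(\theta \right)}}{4}] = \frac{- 3 \theta^{2} - 8}{4 \theta^{2} + 4}, which equals f(\theta).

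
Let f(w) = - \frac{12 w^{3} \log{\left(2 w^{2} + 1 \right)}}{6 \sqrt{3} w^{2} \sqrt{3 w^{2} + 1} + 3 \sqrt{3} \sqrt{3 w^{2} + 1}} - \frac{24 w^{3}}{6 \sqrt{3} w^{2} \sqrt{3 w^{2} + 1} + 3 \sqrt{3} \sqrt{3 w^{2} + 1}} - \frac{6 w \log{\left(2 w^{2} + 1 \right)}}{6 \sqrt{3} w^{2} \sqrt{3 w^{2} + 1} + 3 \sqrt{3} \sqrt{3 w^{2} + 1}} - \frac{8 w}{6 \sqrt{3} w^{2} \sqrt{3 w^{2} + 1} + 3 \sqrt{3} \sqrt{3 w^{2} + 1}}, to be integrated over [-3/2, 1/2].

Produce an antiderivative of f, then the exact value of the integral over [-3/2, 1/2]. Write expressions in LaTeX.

f has the shape u'v + uv' for u = - \frac{\sqrt{4 w^{2} + \frac{4}{3}}}{3} and v = \log{\left(2 w^{2} + 1 \right)} — it is the derivative of the product u*v.
F(w) = - \frac{2 \sqrt{3} \sqrt{3 w^{2} + 1} \log{\left(2 w^{2} + 1 \right)}}{9} is an antiderivative of f.
Check: d/dw[- \frac{2 \sqrt{3} \sqrt{3 w^{2} + 1} \log{\left(2 w^{2} + 1 \right)}}{9}] = \frac{- 12 \sqrt{3} w^{3} \log{\left(2 w^{2} + 1 \right)} - 24 \sqrt{3} w^{3} - 6 \sqrt{3} w \log{\left(2 w^{2} + 1 \right)} - 8 \sqrt{3} w}{18 w^{2} \sqrt{3 w^{2} + 1} + 9 \sqrt{3 w^{2} + 1}}, which equals f(w).
F(1/2) = - \frac{\sqrt{21} \log{\left(\frac{3}{2} \right)}}{9}; F(-3/2) = - \frac{\sqrt{93} \log{\left(\frac{11}{2} \right)}}{9}.
Integral = F(1/2) - F(-3/2) = - \frac{\sqrt{21} \log{\left(\frac{3}{2} \right)}}{9} + \frac{\sqrt{93} \log{\left(\frac{11}{2} \right)}}{9}.

Antiderivative: F(w) = - \frac{2 \sqrt{3} \sqrt{3 w^{2} + 1} \log{\left(2 w^{2} + 1 \right)}}{9}; value = - \frac{\sqrt{21} \log{\left(\frac{3}{2} \right)}}{9} + \frac{\sqrt{93} \log{\left(\frac{11}{2} \right)}}{9}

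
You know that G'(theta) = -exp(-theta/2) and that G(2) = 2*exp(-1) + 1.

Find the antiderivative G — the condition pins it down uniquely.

G(theta) = 1 + 2*exp(-theta/2)

Since d/dtheta undoes antidifferentiation here, G(theta) must give back the stated G'(theta).
A general antiderivative is 2*exp(-theta/2) + C.
The condition gives C = 2*exp(-1) + 1 - (2*exp(-1)) = 1.
So G(theta) = 1 + 2*exp(-theta/2).
Check: d/dtheta[1 + 2*exp(-theta/2)] = -exp(-theta/2) = G'(theta).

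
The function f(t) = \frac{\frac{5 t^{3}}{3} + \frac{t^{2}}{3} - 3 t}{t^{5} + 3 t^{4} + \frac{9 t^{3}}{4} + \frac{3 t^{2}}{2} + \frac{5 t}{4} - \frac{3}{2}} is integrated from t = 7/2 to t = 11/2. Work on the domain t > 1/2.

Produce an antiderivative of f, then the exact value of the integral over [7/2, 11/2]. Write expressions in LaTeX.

Factor the denominator (3 \left(t + 2\right) \left(2 t - 1\right) \left(2 t + 3\right) \left(t^{2} + 1\right)) and decompose: f = \frac{4 \left(253 t + 4\right)}{975 \left(t^{2} + 1\right)} + \frac{3}{13 \left(2 t + 3\right)} - \frac{29}{75 \left(2 t - 1\right)} - \frac{24}{25 \left(t + 2\right)}; each piece integrates to a log, atan, or power term.
F(t) = - \frac{29 \log{\left(t - \frac{1}{2} \right)}}{150} + \frac{3 \log{\left(t + \frac{3}{2} \right)}}{26} - \frac{24 \log{\left(t + 2 \right)}}{25} + \frac{506 \log{\left(t^{2} + 1 \right)}}{975} + \frac{16 \operatorname{atan}{\left(t \right)}}{975} is an antiderivative of f.
Check: d/dt[- \frac{29 \log{\left(t - \frac{1}{2} \right)}}{150} + \frac{3 \log{\left(t + \frac{3}{2} \right)}}{26} - \frac{24 \log{\left(t + 2 \right)}}{25} + \frac{506 \log{\left(t^{2} + 1 \right)}}{975} + \frac{16 \operatorname{atan}{\left(t \right)}}{975}] = \frac{20 t^{3} + 4 t^{2} - 36 t}{12 t^{5} + 36 t^{4} + 27 t^{3} + 18 t^{2} + 15 t - 18}, which equals f(t).
F(11/2) = - \frac{24 \log{\left(\frac{15}{2} \right)}}{25} - \frac{29 \log{\left(5 \right)}}{150} + \frac{16 \operatorname{atan}{\left(\frac{11}{2} \right)}}{975} + \frac{3 \log{\left(7 \right)}}{26} + \frac{506 \log{\left(\frac{125}{4} \right)}}{975}; F(7/2) = - \frac{24 \log{\left(\frac{11}{2} \right)}}{25} - \frac{29 \log{\left(3 \right)}}{150} + \frac{16 \operatorname{atan}{\left(\frac{7}{2} \right)}}{975} + \frac{3 \log{\left(5 \right)}}{26} + \frac{506 \log{\left(\frac{53}{4} \right)}}{975}.
Integral = F(11/2) - F(7/2) = - \frac{24 \log{\left(\frac{15}{2} \right)}}{25} - \frac{506 \log{\left(\frac{53}{4} \right)}}{975} - \frac{301 \log{\left(5 \right)}}{975} - \frac{16 \operatorname{atan}{\left(\frac{7}{2} \right)}}{975} + \frac{16 \operatorname{atan}{\left(\frac{11}{2} \right)}}{975} + \frac{29 \log{\left(3 \right)}}{150} + \frac{3 \log{\left(7 \right)}}{26} + \frac{24 \log{\left(\frac{11}{2} \right)}}{25} + \frac{506 \log{\left(\frac{125}{4} \right)}}{975}.

Antiderivative: F(t) = - \frac{29 \log{\left(t - \frac{1}{2} \right)}}{150} + \frac{3 \log{\left(t + \frac{3}{2} \right)}}{26} - \frac{24 \log{\left(t + 2 \right)}}{25} + \frac{506 \log{\left(t^{2} + 1 \right)}}{975} + \frac{16 \operatorname{atan}{\left(t \right)}}{975}; value = - \frac{24 \log{\left(\frac{15}{2} \right)}}{25} - \frac{506 \log{\left(\frac{53}{4} \right)}}{975} - \frac{301 \log{\left(5 \right)}}{975} - \frac{16 \operatorname{atan}{\left(\frac{7}{2} \right)}}{975} + \frac{16 \operatorname{atan}{\left(\frac{11}{2} \right)}}{975} + \frac{29 \log{\left(3 \right)}}{150} + \frac{3 \log{\left(7 \right)}}{26} + \frac{24 \log{\left(\frac{11}{2} \right)}}{25} + \frac{506 \log{\left(\frac{125}{4} \right)}}{975}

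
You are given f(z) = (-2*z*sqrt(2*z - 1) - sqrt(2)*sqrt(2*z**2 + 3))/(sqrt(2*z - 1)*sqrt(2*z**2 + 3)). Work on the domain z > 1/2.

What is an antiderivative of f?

Any candidate F(z) must reproduce f(z) exactly when differentiated.
Check: d/dz[-sqrt(4*z - 2) - sqrt(2*z**2 + 3)] = (-2*z*sqrt(2*z - 1) - sqrt(2)*sqrt(2*z**2 + 3))/(sqrt(2*z - 1)*sqrt(2*z**2 + 3)) = f(z).

An antiderivative is F(z) = -sqrt(4*z - 2) - sqrt(2*z**2 + 3).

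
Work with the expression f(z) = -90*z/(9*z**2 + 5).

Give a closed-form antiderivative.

An antiderivative is F(z) = -5*log(3*z**2 + 5/3).

f matches the chain-rule pattern g'(h)*h' with inner function h(z) = 3*z**2 + 5/3; substituting u = h(z) collapses the integral.
Check: d/dz[-5*log(3*z**2 + 5/3)] = -90*z/(9*z**2 + 5) = f(z).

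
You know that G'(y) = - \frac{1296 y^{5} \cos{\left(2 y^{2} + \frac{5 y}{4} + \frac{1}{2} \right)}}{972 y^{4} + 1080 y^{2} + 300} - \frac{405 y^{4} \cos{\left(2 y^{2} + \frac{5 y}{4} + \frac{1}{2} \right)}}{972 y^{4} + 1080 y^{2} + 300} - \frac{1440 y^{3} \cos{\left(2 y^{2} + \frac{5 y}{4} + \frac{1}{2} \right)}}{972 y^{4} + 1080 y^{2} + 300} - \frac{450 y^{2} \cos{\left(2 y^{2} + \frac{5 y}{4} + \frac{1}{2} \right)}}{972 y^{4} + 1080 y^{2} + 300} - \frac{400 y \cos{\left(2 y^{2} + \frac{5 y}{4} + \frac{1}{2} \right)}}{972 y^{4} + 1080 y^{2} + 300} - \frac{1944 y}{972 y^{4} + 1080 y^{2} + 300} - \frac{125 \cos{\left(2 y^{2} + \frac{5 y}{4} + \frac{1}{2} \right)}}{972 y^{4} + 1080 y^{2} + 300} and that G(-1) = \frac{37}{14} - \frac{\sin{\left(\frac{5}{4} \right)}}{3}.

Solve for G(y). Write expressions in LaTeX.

G(y) = \frac{- 9 y^{2} \sin{\left(2 y^{2} + \frac{5 y}{4} + \frac{1}{2} \right)} + 54 y^{2} - 5 \sin{\left(2 y^{2} + \frac{5 y}{4} + \frac{1}{2} \right)} + 57}{27 y^{2} + 15}

The integrand splits into summands that can be handled one at a time.
A general antiderivative is - \frac{\sin{\left(2 y^{2} + \frac{5 y}{4} + \frac{1}{2} \right)}}{3} + \frac{3}{3 y^{2} + \frac{5}{3}} + C.
The condition gives C = \frac{37}{14} - \frac{\sin{\left(\frac{5}{4} \right)}}{3} - (\frac{9}{14} - \frac{\sin{\left(\frac{5}{4} \right)}}{3}) = 2.
So G(y) = \frac{- 9 y^{2} \sin{\left(2 y^{2} + \frac{5 y}{4} + \frac{1}{2} \right)} + 54 y^{2} - 5 \sin{\left(2 y^{2} + \frac{5 y}{4} + \frac{1}{2} \right)} + 57}{27 y^{2} + 15}.
Check: d/dy[\frac{- 9 y^{2} \sin{\left(2 y^{2} + \frac{5 y}{4} + \frac{1}{2} \right)} + 54 y^{2} - 5 \sin{\left(2 y^{2} + \frac{5 y}{4} + \frac{1}{2} \right)} + 57}{27 y^{2} + 15}] = \frac{- 1296 y^{5} \cos{\left(2 y^{2} + \frac{5 y}{4} + \frac{1}{2} \right)} - 405 y^{4} \cos{\left(2 y^{2} + \frac{5 y}{4} + \frac{1}{2} \right)} - 1440 y^{3} \cos{\left(2 y^{2} + \frac{5 y}{4} + \frac{1}{2} \right)} - 450 y^{2} \cos{\left(2 y^{2} + \frac{5 y}{4} + \frac{1}{2} \right)} - 400 y \cos{\left(2 y^{2} + \frac{5 y}{4} + \frac{1}{2} \right)} - 1944 y - 125 \cos{\left(2 y^{2} + \frac{5 y}{4} + \frac{1}{2} \right)}}{972 y^{4} + 1080 y^{2} + 300}, which equals G'(y).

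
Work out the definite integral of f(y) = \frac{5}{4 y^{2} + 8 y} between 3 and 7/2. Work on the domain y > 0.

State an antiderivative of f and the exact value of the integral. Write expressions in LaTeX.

Antiderivative: F(y) = \frac{5 \log{\left(y \right)}}{8} - \frac{5 \log{\left(y + 2 \right)}}{8}; value = - \frac{5 \log{\left(\frac{11}{2} \right)}}{8} - \frac{5 \log{\left(3 \right)}}{8} + \frac{5 \log{\left(\frac{7}{2} \right)}}{8} + \frac{5 \log{\left(5 \right)}}{8}

The denominator factors as 4 y \left(y + 2\right); partial fractions split f into directly integrable pieces: - \frac{5}{8 \left(y + 2\right)} + \frac{5}{8 y}.
F(y) = \frac{5 \log{\left(y \right)}}{8} - \frac{5 \log{\left(y + 2 \right)}}{8} is an antiderivative of f.
Check: d/dy[\frac{5 \log{\left(y \right)}}{8} - \frac{5 \log{\left(y + 2 \right)}}{8}] = \frac{5}{4 y^{2} + 8 y} = f(y).
F(7/2) = - \frac{5 \log{\left(\frac{11}{2} \right)}}{8} + \frac{5 \log{\left(\frac{7}{2} \right)}}{8}; F(3) = - \frac{5 \log{\left(5 \right)}}{8} + \frac{5 \log{\left(3 \right)}}{8}.
Integral = F(7/2) - F(3) = - \frac{5 \log{\left(\frac{11}{2} \right)}}{8} - \frac{5 \log{\left(3 \right)}}{8} + \frac{5 \log{\left(\frac{7}{2} \right)}}{8} + \frac{5 \log{\left(5 \right)}}{8}.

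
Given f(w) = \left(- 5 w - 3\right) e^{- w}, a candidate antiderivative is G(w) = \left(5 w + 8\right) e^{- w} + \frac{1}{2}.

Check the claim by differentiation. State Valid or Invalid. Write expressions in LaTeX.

d/dw[G] = \left(- 5 w - 3\right) e^{- w}
This equals f(w) exactly, so the claim holds.

Valid: G'(w) = f(w).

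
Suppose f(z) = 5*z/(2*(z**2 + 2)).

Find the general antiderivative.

F(z) = 5*log(z**2/2 + 1)/4 + C

The substitution u = z**2/2 + 1 works: f is exactly (dF/du)*(du/dz) for that inner function.
Check: d/dz[5*log(z**2/2 + 1)/4] = 5*z/(2*z**2 + 4), which equals f(z).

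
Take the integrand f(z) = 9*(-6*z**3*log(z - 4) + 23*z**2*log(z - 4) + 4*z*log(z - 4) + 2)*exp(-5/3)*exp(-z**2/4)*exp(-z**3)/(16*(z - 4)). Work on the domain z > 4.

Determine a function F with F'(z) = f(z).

f has the shape u'v + uv' for u = 9*exp(-z**3 - z**2/4 - 5/3)/8 and v = log(z - 4) — it is the derivative of the product u*v.
Check: d/dz[9*exp(-5/3)*exp(-z**2/4)*exp(-z**3)*log(z - 4)/8] = (-54*z**3*log(z - 4) + 207*z**2*log(z - 4) + 36*z*log(z - 4) + 18)/(16*z*exp(5/3)*exp(z**2/4)*exp(z**3) - 64*exp(5/3)*exp(z**2/4)*exp(z**3)), which equals f(z).

An antiderivative is F(z) = 9*exp(-5/3)*exp(-z**2/4)*exp(-z**3)*log(z - 4)/8.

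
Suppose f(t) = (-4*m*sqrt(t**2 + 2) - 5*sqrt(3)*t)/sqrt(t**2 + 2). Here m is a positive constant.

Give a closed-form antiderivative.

An antiderivative is F(t) = -4*m*t - 5*sqrt(3)*sqrt(t**2 + 2).

A first test for any F(t): its t-derivative must equal f(t) identically.
Check: d/dt[-4*m*t - 5*sqrt(3)*sqrt(t**2 + 2)] = (-4*m*sqrt(t**2 + 2) - 5*sqrt(3)*t)/sqrt(t**2 + 2) = f(t).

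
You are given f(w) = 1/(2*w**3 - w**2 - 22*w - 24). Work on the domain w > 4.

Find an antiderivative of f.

Factor the denominator ((w - 4)*(w + 2)*(2*w + 3)) and decompose: f = -4/(11*(2*w + 3)) + 1/(6*(w + 2)) + 1/(66*(w - 4)); each piece integrates to a log, atan, or power term.
Check: d/dw[log(w - 4)/66 - 2*log(w + 3/2)/11 + log(w + 2)/6] = 1/(2*w**3 - w**2 - 22*w - 24) = f(w).

An antiderivative is F(w) = log(w - 4)/66 - 2*log(w + 3/2)/11 + log(w + 2)/6.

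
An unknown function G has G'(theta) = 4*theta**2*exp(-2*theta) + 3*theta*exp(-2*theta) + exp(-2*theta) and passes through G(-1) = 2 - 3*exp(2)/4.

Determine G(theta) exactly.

Recognize the product-rule pattern: G'(theta) = u'v + uv' with u = -2*theta**2 - 7*theta/2 - 9/4, v = exp(-2*theta), so integration by parts undoes it.
A general antiderivative is (-8*theta**2 - 14*theta - 9)*exp(-2*theta)/4 + C.
The condition gives C = 2 - 3*exp(2)/4 - (-3*exp(2)/4) = 2.
So G(theta) = (-8*theta**2 - 14*theta + 8*exp(2*theta) - 9)*exp(-2*theta)/4.
Check: d/dtheta[(-8*theta**2 - 14*theta + 8*exp(2*theta) - 9)*exp(-2*theta)/4] = (4*theta**2 + 3*theta + 1)*exp(-2*theta), which equals G'(theta).

G(theta) = (-8*theta**2 - 14*theta + 8*exp(2*theta) - 9)*exp(-2*theta)/4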